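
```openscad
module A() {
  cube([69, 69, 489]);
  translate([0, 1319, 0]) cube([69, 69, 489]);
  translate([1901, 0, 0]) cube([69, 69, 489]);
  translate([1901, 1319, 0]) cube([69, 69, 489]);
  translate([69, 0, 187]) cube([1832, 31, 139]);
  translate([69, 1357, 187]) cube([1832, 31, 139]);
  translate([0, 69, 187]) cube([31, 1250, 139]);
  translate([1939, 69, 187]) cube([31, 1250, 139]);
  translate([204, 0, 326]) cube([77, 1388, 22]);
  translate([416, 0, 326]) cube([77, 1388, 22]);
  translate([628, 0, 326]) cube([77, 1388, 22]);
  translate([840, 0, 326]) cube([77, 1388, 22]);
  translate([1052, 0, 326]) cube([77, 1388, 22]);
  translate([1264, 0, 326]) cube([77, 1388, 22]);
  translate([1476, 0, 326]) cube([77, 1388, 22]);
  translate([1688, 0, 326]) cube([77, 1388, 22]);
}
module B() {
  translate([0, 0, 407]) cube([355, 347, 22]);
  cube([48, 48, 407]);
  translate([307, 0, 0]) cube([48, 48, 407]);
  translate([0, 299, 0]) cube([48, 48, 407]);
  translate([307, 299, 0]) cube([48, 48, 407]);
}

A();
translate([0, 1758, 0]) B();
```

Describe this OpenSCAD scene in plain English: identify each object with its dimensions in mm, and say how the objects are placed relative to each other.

A is a bed frame 1970 mm long (x) by 1388 mm wide (y). Four 69×69 mm corner posts, 489 mm tall, at the corners of the footprint. Four rails of 31 mm thickness and 139 mm height run between adjacent posts with their undersides at z = 187 mm, their outer faces flush with the outside of the frame (the two x-running rails run between the posts' inner faces; the two y-running rails run between the posts' inner faces). 8 slats, each 77 mm wide (x) and 22 mm thick, lie across the top of the two x-running rails, running the full 1388 mm width of the frame in y; the slats are evenly spaced along x between the inner faces of the end posts with equal gaps (rounded down to the nearest mm) at the −x end and between each pair — any rounding remainder accumulates at the +x end.

B is a simple wooden stool: a rectangular seat 355 mm (x) by 347 mm (y), 22 mm thick, top face at z = 429 mm, on four square legs, each 48×48 mm in cross-section. The legs rest on z = 0, each flush with a corner of the seat.

The stool is on the floor beside the bed frame on its +y side.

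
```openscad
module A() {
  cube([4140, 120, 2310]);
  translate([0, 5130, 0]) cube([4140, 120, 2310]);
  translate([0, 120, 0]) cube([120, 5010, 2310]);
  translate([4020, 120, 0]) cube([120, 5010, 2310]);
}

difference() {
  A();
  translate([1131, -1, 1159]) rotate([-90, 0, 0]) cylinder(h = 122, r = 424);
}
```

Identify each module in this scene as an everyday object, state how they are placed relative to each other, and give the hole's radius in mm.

A is a house frame. The house frame has a circular hole through its front wall. The hole's radius is 424 mm.

The subtracted cylinder has r = 424 mm.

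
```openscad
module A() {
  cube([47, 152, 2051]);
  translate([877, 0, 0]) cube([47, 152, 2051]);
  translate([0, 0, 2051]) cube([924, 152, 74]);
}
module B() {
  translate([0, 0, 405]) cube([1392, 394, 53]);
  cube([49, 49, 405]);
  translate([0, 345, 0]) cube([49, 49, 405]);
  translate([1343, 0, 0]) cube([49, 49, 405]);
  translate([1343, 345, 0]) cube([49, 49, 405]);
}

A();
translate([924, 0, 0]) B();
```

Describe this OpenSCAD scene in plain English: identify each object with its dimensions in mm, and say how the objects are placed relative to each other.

A is a rectangular door frame: two vertical jambs of 47×152 mm section, 2051 mm tall, with a clear opening 830 mm wide between their inner faces. A header 74 mm tall and 152 mm deep lies on top of the jambs and spans the full outside width.

B is a bench: a 1392×394 mm seat slab, 53 mm thick, top at z = 458 mm, on four 49×49 mm square legs flush with the seat corners and standing on z = 0.

The bench is against the door frame's +x side, with their −y faces flush.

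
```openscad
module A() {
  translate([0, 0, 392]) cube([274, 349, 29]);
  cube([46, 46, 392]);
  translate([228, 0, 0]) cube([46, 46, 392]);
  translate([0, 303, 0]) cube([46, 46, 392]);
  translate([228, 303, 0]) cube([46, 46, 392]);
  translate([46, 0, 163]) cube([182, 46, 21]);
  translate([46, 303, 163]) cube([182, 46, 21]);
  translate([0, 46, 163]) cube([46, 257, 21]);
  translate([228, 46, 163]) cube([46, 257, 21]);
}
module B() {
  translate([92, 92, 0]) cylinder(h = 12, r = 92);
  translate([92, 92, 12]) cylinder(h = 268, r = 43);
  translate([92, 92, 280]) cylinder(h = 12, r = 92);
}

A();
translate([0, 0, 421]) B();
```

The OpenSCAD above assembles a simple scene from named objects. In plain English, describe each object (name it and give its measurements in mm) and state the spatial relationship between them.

A is a four-legged stool. The seat is a 274×349×29 mm slab whose top surface is at z = 421 mm; four square legs, each 46×46 mm in cross-section, run from the floor (z = 0) to the underside of the seat, each flush with a corner of the seat. Four stretchers, 46 mm wide and 21 mm tall, connect adjacent legs with their undersides at z = 163 mm, each running between the inner faces of the legs it joins and aligned with the legs' outer faces on the other axis.

B is a spool: two coaxial disc flanges of radius 92 mm and thickness 12 mm, joined by a core cylinder of radius 43 mm and height 268 mm. The lower flange rests on z = 0 and the three cylinders share a vertical axis.

The spool is on top of the stool.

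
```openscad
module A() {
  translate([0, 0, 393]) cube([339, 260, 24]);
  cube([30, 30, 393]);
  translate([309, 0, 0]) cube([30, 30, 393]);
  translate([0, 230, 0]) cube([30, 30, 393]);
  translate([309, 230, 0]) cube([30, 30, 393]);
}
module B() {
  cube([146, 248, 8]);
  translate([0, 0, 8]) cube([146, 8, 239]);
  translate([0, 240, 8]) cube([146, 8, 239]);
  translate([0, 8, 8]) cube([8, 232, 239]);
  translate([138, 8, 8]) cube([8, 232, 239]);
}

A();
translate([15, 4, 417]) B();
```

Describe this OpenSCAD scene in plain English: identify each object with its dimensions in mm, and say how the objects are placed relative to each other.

A is a four-legged stool. The seat is 339×260 mm, 24 mm thick, top at z = 417 mm. It stands on four square legs, each 30×30 mm in cross-section, from z = 0 to the seat underside, each flush with a corner of the seat.

B is an open storage box with external size 146×248×247 mm and wall thickness 8 mm (the base is also 8 mm thick). The base covers the whole footprint; the four walls stand on the base, with the y-facing walls full-width and the x-facing walls fitting between their inner faces.

The open box is on top of the stool.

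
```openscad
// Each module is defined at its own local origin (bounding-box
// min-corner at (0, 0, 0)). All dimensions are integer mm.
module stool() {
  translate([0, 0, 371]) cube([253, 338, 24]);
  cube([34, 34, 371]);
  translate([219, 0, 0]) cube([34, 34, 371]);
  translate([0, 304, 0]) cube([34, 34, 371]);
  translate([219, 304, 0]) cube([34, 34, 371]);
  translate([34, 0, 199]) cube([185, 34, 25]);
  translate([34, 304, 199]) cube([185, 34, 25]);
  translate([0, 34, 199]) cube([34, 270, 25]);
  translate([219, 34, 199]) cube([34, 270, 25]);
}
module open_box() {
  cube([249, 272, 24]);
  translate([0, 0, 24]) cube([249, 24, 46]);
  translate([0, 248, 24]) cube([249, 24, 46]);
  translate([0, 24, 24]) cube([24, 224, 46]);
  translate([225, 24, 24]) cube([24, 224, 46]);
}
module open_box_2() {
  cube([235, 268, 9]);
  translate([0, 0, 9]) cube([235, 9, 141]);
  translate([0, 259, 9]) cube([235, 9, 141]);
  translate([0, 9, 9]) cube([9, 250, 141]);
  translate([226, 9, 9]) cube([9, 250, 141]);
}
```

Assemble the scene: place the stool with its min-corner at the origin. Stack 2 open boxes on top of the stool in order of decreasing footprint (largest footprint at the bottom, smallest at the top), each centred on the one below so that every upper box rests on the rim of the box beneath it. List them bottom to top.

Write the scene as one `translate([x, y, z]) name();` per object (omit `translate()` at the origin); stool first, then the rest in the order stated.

stool();
translate([2, 33, 395]) open_box();
translate([9, 35, 465]) open_box_2();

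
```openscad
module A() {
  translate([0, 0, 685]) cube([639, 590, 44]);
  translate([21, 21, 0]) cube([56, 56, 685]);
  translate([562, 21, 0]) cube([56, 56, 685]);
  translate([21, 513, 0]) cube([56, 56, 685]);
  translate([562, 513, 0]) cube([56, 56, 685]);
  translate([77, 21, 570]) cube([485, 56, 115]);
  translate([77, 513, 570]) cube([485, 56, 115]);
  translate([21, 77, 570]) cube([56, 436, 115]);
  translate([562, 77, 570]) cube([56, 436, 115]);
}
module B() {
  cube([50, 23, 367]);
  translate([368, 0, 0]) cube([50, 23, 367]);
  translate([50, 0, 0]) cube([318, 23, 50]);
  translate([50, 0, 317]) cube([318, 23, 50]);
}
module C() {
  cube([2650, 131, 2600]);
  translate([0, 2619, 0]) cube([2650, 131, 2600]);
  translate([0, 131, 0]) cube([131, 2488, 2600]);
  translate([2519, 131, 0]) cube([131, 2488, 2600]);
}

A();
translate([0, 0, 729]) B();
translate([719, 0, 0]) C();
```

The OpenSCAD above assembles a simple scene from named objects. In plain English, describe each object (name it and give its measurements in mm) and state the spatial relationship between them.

A is a table with a 639×590 mm rectangular top, 44 mm thick, top surface at z = 729 mm, supported by four 56×56 mm square legs, each inset 21 mm from the nearest pair of top edges, running from the floor. Four apron rails, 56 mm thick and 115 mm tall, run between adjacent legs with their top edges flush with the underside of the top and their outer faces flush with the legs' outer faces.

B is a rectangular picture frame lying in the x–z plane (depth along y). The opening is 318 mm wide (x) by 267 mm tall (z), surrounded by a border 50 mm wide on all four sides. The frame is 23 mm deep and is made of two full-height vertical stiles with two horizontal rails fitted between them.

C is a box-shaped house frame (walls only): outside footprint 2650×2750 mm, wall height 2600 mm, wall thickness 131 mm. The two y-facing walls run the full x-width; the two x-facing walls fit between the inner faces of the y-facing walls.

The picture frame is on top of the table. The house frame is on the floor beside the table on its +x side.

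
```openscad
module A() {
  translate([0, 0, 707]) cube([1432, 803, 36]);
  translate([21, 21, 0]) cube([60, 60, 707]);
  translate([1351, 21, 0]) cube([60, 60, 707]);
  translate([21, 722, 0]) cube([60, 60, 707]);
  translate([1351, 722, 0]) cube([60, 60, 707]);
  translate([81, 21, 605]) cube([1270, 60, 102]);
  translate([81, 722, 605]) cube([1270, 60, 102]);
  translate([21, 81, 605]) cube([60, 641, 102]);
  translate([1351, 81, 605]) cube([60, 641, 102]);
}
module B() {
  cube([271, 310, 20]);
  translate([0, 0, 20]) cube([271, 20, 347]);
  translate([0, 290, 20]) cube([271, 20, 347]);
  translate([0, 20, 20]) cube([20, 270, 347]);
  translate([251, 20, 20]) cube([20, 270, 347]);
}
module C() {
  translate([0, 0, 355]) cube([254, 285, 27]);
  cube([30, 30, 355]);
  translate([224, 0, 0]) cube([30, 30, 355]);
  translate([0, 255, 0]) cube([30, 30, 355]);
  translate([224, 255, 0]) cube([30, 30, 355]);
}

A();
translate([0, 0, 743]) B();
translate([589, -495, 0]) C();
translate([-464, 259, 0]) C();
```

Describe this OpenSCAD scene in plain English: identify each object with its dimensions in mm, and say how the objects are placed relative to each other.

A is a rectangular dining table. The top is 1432×803×36 mm with its upper surface at z = 743 mm. It stands on four 60×60 mm square legs, each inset 21 mm from the nearest pair of top edges, running from the floor to the underside of the top. Four apron rails, 60 mm thick and 102 mm tall, run between adjacent legs with their top edges flush with the underside of the top and their outer faces flush with the legs' outer faces.

B is an open storage box with external size 271×310×367 mm and wall thickness 20 mm (the base is also 20 mm thick). The base covers the whole footprint; the four walls stand on the base, with the y-facing walls full-width and the x-facing walls fitting between their inner faces.

C is a simple wooden stool: a rectangular seat 254 mm (x) by 285 mm (y), 27 mm thick, top face at z = 382 mm, on four square legs, each 30×30 mm in cross-section. The legs rest on z = 0, each flush with a corner of the seat.

The open box is on top of the table. Two stools sit around the table at the −y, −x sides.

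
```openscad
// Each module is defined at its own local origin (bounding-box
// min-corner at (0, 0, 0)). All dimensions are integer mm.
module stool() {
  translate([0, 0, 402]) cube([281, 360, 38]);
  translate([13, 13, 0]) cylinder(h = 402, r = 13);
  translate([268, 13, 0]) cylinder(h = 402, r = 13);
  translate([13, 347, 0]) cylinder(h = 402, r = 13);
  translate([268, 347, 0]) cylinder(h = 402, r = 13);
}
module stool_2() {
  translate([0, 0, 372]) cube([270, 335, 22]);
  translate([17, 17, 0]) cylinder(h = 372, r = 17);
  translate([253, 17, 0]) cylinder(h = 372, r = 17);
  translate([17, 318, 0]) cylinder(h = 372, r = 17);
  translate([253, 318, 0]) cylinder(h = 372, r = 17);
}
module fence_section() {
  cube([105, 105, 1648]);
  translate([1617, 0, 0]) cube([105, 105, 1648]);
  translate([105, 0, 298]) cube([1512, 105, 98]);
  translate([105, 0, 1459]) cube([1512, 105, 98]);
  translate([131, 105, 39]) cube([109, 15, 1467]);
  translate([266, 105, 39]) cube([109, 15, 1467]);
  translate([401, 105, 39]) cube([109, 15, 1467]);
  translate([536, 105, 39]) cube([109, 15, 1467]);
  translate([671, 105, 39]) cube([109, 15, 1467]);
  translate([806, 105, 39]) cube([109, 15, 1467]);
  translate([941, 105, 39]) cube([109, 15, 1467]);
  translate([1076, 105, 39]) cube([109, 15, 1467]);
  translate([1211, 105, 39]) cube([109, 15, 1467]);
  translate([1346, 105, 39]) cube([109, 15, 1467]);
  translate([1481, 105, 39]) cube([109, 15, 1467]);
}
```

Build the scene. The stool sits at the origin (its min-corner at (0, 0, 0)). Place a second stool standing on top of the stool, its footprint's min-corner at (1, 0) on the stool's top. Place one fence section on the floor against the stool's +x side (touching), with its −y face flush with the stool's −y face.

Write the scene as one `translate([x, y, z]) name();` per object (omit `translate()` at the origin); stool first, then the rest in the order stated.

stool();
translate([1, 0, 440]) stool_2();
translate([281, 0, 0]) fence_section();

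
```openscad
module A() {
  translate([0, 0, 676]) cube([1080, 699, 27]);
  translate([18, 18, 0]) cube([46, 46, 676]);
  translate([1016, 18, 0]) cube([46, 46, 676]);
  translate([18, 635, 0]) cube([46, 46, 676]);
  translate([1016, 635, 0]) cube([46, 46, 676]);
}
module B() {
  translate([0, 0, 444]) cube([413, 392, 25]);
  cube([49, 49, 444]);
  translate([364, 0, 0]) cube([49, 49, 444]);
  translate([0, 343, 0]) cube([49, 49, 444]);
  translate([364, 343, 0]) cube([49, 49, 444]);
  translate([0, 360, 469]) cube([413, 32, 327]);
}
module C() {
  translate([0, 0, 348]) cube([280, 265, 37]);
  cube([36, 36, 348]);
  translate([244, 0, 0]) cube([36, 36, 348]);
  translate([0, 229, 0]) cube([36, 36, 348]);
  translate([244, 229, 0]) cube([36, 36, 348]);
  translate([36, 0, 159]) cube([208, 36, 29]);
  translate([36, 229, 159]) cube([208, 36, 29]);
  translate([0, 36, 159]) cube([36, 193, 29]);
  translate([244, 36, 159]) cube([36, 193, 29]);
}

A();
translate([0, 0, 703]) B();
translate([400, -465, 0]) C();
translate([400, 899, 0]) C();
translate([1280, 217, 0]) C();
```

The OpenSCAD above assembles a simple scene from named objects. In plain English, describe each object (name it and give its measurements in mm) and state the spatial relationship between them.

A is a table with a 1080×699 mm rectangular top, 27 mm thick, top surface at z = 703 mm, supported by four 46×46 mm square legs, each inset 18 mm from the nearest pair of top edges, running from the floor.

B is a chair: 413×392 mm seat, 25 mm thick, top at z = 469 mm, on four 49 mm square corner legs flush with the seat edges. A 32 mm thick backrest slab spans the full seat width, extending 327 mm above the seat top, its back face flush with the seat's +y edge.

C is a four-legged stool. The seat is 280×265 mm, 37 mm thick, top at z = 385 mm. It stands on four square legs, each 36×36 mm in cross-section, from z = 0 to the seat underside, each flush with a corner of the seat. Four stretchers, 36 mm wide and 29 mm tall, connect adjacent legs with their undersides at z = 159 mm, each running between the inner faces of the legs it joins and aligned with the legs' outer faces on the other axis.

The chair is on top of the table. Three stools sit around the table at the −y, +y, +x sides.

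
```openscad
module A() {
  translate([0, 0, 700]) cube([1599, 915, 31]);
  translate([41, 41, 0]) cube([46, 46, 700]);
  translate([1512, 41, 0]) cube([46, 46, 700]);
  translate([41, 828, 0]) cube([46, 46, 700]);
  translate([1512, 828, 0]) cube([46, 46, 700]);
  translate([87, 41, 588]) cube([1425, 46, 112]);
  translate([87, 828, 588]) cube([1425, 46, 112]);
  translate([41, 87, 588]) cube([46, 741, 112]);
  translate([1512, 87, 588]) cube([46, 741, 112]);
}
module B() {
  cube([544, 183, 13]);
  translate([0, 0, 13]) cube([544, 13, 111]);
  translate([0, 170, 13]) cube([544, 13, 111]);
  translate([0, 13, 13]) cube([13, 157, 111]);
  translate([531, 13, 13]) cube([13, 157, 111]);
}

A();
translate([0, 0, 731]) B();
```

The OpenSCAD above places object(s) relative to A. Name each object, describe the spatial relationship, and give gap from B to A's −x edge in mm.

A is a table. B is an open box. The open box is on top of the table. The gap from the open box to the table's −x edge is 0 mm.

The open box's min-x is at 0; the table's min-x is 0; gap = 0 mm.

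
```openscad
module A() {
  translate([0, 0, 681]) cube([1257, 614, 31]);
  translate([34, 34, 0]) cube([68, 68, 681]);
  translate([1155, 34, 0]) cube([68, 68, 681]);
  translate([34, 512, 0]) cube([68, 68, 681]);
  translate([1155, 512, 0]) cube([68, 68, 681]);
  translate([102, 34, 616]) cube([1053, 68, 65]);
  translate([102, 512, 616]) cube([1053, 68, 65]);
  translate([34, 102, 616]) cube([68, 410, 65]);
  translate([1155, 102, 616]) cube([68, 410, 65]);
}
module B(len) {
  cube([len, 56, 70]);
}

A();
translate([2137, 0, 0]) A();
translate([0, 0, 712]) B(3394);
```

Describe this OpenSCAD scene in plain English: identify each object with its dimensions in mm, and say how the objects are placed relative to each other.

A is a table: top 1257 mm (x) × 614 mm (y), 31 mm thick, upper face at z = 712 mm, on four 68×68 mm square legs, each inset 34 mm from the nearest pair of top edges, running from z = 0 to the bottom of the top. Four apron rails, 68 mm thick and 65 mm tall, run between adjacent legs with their top edges flush with the underside of the top and their outer faces flush with the legs' outer faces.

B is a rectangular beam 3394 mm long (x), 56 mm deep (y), 70 mm thick (z).

The beam spans the tops of two tables placed 880 mm apart, resting at z = 712 mm.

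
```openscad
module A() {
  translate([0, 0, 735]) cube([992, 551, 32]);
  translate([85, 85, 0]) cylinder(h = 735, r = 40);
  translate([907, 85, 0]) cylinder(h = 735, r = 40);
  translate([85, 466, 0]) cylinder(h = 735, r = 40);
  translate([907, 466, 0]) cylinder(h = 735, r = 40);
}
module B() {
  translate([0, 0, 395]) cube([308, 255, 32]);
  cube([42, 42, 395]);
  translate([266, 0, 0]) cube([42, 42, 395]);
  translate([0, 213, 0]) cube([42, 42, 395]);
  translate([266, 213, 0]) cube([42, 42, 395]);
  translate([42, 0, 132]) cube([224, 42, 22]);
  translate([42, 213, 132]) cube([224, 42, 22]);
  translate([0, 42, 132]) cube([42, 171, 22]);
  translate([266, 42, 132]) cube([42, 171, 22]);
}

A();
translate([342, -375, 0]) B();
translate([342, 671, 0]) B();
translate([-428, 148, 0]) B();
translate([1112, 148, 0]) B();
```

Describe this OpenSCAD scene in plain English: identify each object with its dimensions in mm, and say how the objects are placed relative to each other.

A is a table: top 992 mm (x) × 551 mm (y), 32 mm thick, upper face at z = 767 mm, on four round legs of 80 mm diameter, each leg's bounding box inset 45 mm from the nearest pair of top edges, running from z = 0 to the bottom of the top.

B is a four-legged stool. The seat is a 308×255×32 mm slab whose top surface is at z = 427 mm; four square legs, each 42×42 mm in cross-section, run from the floor (z = 0) to the underside of the seat, each flush with a corner of the seat. Four stretchers, 42 mm wide and 22 mm tall, connect adjacent legs with their undersides at z = 132 mm, each running between the inner faces of the legs it joins and aligned with the legs' outer faces on the other axis.

Four stools sit around the table at the −y, +y, −x, +x sides.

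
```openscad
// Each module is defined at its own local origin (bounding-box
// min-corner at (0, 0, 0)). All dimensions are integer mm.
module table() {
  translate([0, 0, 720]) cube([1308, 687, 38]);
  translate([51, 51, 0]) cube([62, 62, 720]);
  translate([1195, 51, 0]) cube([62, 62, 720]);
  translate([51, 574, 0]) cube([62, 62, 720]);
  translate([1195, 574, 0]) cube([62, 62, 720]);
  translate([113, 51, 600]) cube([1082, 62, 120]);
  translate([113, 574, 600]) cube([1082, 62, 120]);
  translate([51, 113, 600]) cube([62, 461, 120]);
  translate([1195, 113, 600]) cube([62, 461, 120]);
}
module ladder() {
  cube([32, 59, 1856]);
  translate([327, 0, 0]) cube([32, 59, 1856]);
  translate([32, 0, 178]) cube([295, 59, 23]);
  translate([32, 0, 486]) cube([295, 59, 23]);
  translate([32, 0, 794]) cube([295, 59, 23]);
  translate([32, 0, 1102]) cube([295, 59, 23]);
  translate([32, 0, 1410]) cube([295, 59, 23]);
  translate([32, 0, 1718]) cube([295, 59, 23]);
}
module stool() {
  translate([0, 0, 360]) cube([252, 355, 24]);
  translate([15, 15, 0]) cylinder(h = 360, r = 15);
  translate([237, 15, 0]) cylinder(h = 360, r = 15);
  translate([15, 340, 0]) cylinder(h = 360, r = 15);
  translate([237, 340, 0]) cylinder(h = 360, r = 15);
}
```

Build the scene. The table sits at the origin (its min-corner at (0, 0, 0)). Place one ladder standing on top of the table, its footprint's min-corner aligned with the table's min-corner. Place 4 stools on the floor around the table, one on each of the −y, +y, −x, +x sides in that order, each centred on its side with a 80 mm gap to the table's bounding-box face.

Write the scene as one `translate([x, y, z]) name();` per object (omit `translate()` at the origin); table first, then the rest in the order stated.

table();
translate([0, 0, 758]) ladder();
translate([528, -435, 0]) stool();
translate([528, 767, 0]) stool();
translate([-332, 166, 0]) stool();
translate([1388, 166, 0]) stool();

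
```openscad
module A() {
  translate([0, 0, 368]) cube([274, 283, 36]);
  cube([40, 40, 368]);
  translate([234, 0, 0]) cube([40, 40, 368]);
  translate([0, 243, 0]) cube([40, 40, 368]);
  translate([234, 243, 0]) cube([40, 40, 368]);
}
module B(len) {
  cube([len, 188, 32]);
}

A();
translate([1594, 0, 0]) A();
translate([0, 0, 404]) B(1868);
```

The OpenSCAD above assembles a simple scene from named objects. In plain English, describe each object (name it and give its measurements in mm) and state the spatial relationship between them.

A is a simple wooden stool: a rectangular seat 274 mm (x) by 283 mm (y), 36 mm thick, top face at z = 404 mm, on four square legs, each 40×40 mm in cross-section. The legs rest on z = 0, each flush with a corner of the seat.

B is a rectangular beam 1868 mm long (x), 188 mm deep (y), 32 mm thick (z).

The beam spans the tops of two stools placed 1320 mm apart, resting at z = 404 mm.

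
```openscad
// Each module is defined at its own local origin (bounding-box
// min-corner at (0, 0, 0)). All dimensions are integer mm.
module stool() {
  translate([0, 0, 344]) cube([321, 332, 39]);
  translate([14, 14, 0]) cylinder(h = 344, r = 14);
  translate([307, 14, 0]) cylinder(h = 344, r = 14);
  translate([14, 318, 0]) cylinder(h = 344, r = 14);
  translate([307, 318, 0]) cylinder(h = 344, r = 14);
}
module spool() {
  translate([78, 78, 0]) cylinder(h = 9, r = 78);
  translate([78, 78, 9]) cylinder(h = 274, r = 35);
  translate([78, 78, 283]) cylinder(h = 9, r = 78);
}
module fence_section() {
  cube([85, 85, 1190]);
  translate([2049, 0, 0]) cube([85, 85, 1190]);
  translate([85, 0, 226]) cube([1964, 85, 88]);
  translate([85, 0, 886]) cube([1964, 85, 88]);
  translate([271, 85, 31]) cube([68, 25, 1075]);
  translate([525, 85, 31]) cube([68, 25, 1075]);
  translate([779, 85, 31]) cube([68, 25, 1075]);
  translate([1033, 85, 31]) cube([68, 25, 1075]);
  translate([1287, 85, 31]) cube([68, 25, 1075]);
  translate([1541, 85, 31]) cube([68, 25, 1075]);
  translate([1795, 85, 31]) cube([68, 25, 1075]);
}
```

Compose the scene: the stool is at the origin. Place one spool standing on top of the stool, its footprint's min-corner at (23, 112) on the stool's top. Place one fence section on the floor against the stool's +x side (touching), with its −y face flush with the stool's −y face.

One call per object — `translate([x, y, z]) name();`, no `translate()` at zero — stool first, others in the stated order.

stool();
translate([23, 112, 383]) spool();
translate([321, 0, 0]) fence_section();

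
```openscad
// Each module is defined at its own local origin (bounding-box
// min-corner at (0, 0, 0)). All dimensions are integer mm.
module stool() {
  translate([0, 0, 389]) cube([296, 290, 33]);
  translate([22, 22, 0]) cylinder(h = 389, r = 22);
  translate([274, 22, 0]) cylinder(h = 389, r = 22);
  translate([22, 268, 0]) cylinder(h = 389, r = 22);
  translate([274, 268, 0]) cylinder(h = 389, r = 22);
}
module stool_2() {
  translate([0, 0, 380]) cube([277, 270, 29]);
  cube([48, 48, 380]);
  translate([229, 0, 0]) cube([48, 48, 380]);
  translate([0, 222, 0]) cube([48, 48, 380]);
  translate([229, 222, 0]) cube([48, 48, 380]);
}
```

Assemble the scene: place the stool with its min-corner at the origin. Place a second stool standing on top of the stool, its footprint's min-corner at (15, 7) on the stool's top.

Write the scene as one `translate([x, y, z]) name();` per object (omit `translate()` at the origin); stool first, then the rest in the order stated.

stool();
translate([15, 7, 422]) stool_2();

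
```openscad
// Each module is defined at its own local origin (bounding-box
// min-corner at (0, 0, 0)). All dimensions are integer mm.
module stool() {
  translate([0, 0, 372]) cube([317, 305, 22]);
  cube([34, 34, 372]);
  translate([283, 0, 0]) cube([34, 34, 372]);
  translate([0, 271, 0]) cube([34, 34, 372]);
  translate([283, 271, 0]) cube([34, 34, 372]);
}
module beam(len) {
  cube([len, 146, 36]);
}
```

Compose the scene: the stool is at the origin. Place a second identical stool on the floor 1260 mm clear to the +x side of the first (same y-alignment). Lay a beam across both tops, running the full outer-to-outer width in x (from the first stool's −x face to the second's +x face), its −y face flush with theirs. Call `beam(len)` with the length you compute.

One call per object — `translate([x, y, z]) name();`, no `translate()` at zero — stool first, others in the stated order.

stool();
translate([1577, 0, 0]) stool();
translate([0, 0, 394]) beam(1894);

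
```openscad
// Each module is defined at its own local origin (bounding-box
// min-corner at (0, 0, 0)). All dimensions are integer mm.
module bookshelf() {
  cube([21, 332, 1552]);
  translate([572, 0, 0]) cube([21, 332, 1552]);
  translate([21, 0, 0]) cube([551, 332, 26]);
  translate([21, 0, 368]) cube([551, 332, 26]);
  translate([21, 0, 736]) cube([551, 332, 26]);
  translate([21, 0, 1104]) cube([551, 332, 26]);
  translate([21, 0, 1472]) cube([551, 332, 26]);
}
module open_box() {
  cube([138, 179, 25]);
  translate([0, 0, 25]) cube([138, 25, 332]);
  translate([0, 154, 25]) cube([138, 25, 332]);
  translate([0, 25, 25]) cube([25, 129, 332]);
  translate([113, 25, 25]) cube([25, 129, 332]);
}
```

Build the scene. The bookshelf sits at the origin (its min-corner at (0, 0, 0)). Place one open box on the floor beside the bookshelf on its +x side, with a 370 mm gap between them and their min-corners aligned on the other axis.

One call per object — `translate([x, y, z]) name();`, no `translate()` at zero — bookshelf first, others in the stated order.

bookshelf();
translate([963, 0, 0]) open_box();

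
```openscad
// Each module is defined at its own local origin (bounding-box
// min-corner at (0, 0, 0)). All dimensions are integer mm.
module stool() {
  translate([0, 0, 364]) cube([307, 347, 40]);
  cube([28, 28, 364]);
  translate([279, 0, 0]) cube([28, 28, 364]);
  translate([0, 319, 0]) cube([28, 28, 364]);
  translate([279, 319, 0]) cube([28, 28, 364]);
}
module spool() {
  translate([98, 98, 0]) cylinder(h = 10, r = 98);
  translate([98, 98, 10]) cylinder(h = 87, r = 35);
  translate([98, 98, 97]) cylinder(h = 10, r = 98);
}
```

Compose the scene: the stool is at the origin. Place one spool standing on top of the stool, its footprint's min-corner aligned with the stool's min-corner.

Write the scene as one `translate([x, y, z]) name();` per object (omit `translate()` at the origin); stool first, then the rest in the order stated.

stool();
translate([0, 0, 404]) spool();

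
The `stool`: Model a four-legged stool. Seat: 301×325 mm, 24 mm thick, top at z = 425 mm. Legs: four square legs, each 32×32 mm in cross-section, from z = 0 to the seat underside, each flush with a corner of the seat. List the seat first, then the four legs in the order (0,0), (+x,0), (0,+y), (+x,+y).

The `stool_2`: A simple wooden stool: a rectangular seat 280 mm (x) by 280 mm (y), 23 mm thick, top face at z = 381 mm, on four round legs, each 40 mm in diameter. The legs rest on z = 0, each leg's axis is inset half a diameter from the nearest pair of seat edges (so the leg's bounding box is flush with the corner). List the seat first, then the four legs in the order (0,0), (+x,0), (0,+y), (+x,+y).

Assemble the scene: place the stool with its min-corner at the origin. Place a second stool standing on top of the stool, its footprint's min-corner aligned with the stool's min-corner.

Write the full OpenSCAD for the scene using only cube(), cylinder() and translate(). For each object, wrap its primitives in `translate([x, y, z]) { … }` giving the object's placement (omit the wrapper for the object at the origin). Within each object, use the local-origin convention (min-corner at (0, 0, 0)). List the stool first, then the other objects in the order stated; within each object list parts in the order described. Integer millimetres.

translate([0, 0, 401]) cube([301, 325, 24]);
cube([32, 32, 401]);
translate([269, 0, 0]) cube([32, 32, 401]);
translate([0, 293, 0]) cube([32, 32, 401]);
translate([269, 293, 0]) cube([32, 32, 401]);
translate([0, 0, 425]) {
  translate([0, 0, 358]) cube([280, 280, 23]);
  translate([20, 20, 0]) cylinder(h = 358, r = 20);
  translate([260, 20, 0]) cylinder(h = 358, r = 20);
  translate([20, 260, 0]) cylinder(h = 358, r = 20);
  translate([260, 260, 0]) cylinder(h = 358, r = 20);
}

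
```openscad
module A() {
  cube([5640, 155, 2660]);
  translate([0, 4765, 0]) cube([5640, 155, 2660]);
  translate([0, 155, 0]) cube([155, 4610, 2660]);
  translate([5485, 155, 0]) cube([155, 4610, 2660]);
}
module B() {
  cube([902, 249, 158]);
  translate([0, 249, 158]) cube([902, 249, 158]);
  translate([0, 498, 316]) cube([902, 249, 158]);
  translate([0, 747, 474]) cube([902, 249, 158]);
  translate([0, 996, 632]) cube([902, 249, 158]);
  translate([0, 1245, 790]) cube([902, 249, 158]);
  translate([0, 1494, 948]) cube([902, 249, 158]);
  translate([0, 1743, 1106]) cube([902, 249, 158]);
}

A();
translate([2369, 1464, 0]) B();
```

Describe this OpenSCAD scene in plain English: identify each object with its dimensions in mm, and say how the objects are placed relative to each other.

A is the wall frame of a small rectangular building: four walls, each 2660 mm tall and 155 mm thick, enclosing a footprint 5640 mm (x) by 4920 mm (y) outside-to-outside, with no floor or roof. The front and back walls (the −y and +y sides) span the full width; the two side walls fit between them.

B is a straight staircase of 8 solid steps. Each step is 902 mm wide (x), 249 mm deep (y, the going) and 158 mm tall (the rise). The first step rests on the floor; each subsequent step sits one going further in +y and one rise higher in +z, directly behind and above the previous step with no overlap.

The staircase sits inside the house frame, centred.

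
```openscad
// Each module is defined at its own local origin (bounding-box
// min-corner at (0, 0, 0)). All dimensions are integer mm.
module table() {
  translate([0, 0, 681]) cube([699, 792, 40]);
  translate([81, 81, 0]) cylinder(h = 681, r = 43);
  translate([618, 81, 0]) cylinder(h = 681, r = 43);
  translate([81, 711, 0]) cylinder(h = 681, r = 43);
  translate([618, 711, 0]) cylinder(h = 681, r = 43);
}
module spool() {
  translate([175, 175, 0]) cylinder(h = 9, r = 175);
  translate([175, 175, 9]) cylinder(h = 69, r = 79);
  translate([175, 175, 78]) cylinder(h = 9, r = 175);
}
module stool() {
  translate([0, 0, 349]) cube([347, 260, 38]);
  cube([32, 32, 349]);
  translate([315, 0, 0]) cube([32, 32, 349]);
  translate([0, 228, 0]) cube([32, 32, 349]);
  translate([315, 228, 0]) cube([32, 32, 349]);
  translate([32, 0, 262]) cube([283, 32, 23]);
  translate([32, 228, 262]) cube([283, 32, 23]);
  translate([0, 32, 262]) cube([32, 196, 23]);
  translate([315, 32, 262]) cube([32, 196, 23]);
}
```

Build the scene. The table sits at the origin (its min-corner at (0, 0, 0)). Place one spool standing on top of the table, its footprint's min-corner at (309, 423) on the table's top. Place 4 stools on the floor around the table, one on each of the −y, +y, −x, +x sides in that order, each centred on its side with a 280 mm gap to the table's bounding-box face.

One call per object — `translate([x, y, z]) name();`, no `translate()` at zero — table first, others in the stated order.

table();
translate([309, 423, 721]) spool();
translate([176, -540, 0]) stool();
translate([176, 1072, 0]) stool();
translate([-627, 266, 0]) stool();
translate([979, 266, 0]) stool();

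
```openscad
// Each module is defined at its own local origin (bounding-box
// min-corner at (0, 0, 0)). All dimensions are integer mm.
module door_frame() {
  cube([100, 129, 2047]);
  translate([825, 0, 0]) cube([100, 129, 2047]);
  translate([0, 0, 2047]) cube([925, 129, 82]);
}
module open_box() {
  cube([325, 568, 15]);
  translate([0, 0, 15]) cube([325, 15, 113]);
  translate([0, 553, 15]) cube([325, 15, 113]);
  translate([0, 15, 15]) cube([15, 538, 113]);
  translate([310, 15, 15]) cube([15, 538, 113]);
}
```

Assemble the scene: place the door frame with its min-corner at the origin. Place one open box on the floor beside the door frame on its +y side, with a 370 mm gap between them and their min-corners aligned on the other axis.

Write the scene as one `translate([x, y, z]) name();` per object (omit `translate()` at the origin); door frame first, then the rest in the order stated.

door_frame();
translate([0, 499, 0]) open_box();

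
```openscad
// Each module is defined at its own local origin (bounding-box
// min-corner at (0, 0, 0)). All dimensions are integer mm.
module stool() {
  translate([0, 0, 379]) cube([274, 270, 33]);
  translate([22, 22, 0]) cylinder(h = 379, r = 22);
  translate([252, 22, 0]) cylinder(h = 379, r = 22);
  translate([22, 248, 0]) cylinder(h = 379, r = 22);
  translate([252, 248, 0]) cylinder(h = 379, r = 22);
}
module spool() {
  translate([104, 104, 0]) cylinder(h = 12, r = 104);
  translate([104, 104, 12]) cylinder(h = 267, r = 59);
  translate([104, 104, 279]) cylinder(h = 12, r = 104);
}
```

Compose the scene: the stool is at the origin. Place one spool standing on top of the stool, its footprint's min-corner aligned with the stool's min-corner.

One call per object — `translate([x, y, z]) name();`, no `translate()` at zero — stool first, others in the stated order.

stool();
translate([0, 0, 412]) spool();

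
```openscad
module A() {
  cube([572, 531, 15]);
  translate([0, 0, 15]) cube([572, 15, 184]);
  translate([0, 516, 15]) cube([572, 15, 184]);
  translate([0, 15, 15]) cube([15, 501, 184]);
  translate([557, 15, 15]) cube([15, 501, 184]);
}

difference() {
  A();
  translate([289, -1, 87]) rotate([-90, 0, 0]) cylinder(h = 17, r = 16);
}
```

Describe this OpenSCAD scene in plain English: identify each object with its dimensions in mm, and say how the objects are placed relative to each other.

A is an open-topped rectangular box: outside dimensions 572×531×199 mm, with a uniform wall and base thickness of 15 mm. The base is a full 572×531 slab on the floor; four walls sit on top of the base. The front and back walls (the −y and +y sides) span the full width; the two side walls fit between them.

The open box has a circular hole of radius 16 mm through its front wall, centred at (x = 289, z = 87).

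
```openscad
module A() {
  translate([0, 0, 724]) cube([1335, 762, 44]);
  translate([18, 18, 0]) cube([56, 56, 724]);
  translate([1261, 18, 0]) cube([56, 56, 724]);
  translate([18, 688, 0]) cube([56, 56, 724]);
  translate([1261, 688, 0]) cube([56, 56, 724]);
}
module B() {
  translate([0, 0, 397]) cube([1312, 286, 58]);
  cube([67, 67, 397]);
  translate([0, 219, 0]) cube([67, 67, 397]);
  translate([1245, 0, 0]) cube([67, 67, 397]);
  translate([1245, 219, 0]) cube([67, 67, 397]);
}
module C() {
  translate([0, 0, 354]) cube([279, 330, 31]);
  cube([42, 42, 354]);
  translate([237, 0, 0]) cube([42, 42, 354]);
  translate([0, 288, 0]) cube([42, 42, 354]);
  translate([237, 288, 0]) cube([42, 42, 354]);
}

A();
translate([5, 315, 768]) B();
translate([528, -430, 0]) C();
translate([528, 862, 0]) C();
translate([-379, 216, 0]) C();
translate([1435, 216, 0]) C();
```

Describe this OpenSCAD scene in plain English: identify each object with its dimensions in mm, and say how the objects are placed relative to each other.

A is a table with a 1335×762 mm rectangular top, 44 mm thick, top surface at z = 768 mm, supported by four 56×56 mm square legs, each inset 18 mm from the nearest pair of top edges, running from the floor.

B is a long wooden bench with a 1312 mm (x) × 286 mm (y) seat, 58 mm thick, its top surface 455 mm above the floor. Four 67 mm square legs at the seat corners, flush with the edges, run from z = 0 to the seat underside.

C is a four-legged stool. The seat is 279×330 mm, 31 mm thick, top at z = 385 mm. It stands on four square legs, each 42×42 mm in cross-section, from z = 0 to the seat underside, each flush with a corner of the seat.

The bench is on top of the table. Four stools sit around the table at the −y, +y, −x, +x sides.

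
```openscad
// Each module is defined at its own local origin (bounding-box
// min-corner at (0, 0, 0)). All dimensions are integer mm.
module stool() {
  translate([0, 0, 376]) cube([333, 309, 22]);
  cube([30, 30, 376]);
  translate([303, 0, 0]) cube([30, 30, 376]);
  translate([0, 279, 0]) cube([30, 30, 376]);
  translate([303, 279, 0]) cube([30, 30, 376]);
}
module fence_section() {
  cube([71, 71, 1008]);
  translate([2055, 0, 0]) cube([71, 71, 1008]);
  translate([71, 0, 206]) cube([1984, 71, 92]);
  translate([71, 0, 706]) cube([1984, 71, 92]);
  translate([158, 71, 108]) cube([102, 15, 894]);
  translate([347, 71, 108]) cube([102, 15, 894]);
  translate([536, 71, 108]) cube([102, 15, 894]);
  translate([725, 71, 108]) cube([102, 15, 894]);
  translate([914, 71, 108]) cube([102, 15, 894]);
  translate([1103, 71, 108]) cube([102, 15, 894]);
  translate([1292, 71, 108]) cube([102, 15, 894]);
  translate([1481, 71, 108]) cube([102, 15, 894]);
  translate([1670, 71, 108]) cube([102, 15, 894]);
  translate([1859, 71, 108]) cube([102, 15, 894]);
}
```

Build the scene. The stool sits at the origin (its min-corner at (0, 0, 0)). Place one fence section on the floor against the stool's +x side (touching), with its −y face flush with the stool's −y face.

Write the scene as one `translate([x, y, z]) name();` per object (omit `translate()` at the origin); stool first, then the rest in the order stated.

stool();
translate([333, 0, 0]) fence_section();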